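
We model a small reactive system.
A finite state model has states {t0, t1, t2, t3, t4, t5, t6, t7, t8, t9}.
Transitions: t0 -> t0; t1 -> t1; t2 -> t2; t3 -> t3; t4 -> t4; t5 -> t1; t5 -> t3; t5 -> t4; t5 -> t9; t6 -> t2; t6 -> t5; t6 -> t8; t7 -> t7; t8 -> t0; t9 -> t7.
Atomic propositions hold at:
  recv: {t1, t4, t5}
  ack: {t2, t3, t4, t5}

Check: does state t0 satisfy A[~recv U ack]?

No

Sat(~recv) = {t0, t2, t3, t6, t7, t8, t9}
A[~recv U ack]: least fixpoint, start Z0 = Sat(ack) = {t2, t3, t4, t5}, add states in Sat(~recv) with every successor in Z. Already a fixed point.
Sat(A[~recv U ack]) = {t2, t3, t4, t5}
t0 ∉ Sat(A[~recv U ack]) = {t2, t3, t4, t5}, so the formula does not hold at t0.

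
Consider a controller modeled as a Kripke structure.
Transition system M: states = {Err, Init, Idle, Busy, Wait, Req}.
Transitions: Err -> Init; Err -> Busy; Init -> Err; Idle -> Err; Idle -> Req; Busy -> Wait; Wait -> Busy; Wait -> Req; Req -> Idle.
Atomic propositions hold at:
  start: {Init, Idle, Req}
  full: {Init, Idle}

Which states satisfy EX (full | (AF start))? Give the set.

AF start: least fixpoint, start Z0 = {Init, Idle, Req}, add states with every successor in Z. Already a fixed point.
Sat(AF start) = {Init, Idle, Req}
Sat(full | (AF start)) = {Init, Idle, Req}
Sat(EX (full | (AF start))) = {s : some successor in {Init, Idle, Req}} = {Err, Idle, Wait, Req}

{Err, Idle, Wait, Req}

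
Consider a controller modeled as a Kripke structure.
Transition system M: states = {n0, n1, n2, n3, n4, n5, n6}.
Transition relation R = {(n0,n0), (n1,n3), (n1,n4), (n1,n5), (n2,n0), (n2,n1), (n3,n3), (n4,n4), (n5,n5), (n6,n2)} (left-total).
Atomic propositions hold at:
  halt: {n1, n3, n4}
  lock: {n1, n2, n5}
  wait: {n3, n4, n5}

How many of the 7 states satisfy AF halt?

3

AF halt: least fixpoint, start Z0 = {n1, n3, n4}, add states with every successor in Z. Already a fixed point.
Sat(AF halt) = {n1, n3, n4}
|Sat(AF halt)| = |{n1, n3, n4}| = 3.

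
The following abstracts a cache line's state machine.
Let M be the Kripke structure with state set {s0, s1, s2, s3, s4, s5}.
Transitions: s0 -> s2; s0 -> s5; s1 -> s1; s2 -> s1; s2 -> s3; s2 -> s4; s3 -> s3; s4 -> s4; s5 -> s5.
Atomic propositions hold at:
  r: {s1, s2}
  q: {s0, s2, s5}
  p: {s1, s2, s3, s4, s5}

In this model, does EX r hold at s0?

Sat(EX r) = {s : some successor in {s1, s2}} = {s0, s1, s2}
s0 ∈ Sat(EX r) = {s0, s1, s2}, so the formula holds at s0.

Yes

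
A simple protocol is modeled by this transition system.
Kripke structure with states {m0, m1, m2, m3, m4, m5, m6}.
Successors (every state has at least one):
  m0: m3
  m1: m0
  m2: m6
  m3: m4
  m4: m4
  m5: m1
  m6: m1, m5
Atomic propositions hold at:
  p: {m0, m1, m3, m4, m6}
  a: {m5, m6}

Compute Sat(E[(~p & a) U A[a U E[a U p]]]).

Sat(~p) = {m2, m5}
Sat(~p & a) = {m5}
E[a U p]: least fixpoint, start Z0 = Sat(p) = {m0, m1, m3, m4, m6}, add states in Sat(a) with some successor in Z. Z1 = {m0, m1, m3, m4, m5, m6}; fixed.
Sat(E[a U p]) = {m0, m1, m3, m4, m5, m6}
A[a U E[a U p]]: least fixpoint, start Z0 = Sat(E[a U p]) = {m0, m1, m3, m4, m5, m6}, add states in Sat(a) with every successor in Z. Already a fixed point.
Sat(A[a U E[a U p]]) = {m0, m1, m3, m4, m5, m6}
E[(~p & a) U A[a U E[a U p]]]: least fixpoint, start Z0 = Sat(A[a U E[a U p]]) = {m0, m1, m3, m4, m5, m6}, add states in Sat(~p & a) with some successor in Z. Already a fixed point.
Sat(E[(~p & a) U A[a U E[a U p]]]) = {m0, m1, m3, m4, m5, m6}

{m0, m1, m3, m4, m5, m6}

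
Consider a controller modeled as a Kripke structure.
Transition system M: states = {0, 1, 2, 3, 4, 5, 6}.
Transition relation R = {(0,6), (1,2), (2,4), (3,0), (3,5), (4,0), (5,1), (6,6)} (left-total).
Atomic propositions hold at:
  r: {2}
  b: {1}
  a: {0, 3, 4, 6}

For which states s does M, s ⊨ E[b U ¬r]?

Sat(¬r) = {0, 1, 3, 4, 5, 6}
E[b U ¬r]: least fixpoint, start Z0 = Sat(¬r) = {0, 1, 3, 4, 5, 6}, add states in Sat(b) with some successor in Z. Already a fixed point.
Sat(E[b U ¬r]) = {0, 1, 3, 4, 5, 6}

{0, 1, 3, 4, 5, 6}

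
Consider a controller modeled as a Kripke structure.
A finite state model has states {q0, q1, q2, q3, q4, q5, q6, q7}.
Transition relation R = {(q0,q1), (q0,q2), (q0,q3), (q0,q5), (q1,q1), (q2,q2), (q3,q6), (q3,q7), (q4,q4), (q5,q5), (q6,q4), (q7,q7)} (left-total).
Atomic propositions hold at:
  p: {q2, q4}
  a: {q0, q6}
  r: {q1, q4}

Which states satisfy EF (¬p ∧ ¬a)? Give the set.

{q0, q1, q3, q5, q7}

Sat(¬p) = {q0, q1, q3, q5, q6, q7}
Sat(¬a) = {q1, q2, q3, q4, q5, q7}
Sat(¬p ∧ ¬a) = {q1, q3, q5, q7}
EF (¬p ∧ ¬a): least fixpoint, start Z0 = {q1, q3, q5, q7}, add states with some successor in Z. Z1 = {q0, q1, q3, q5, q7}; fixed.
Sat(EF (¬p ∧ ¬a)) = {q0, q1, q3, q5, q7}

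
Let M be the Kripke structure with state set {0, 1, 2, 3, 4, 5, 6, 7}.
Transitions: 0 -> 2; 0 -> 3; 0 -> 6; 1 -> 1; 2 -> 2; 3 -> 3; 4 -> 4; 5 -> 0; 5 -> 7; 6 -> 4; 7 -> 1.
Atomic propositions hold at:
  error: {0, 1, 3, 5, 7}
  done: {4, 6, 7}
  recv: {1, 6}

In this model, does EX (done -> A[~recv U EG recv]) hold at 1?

Sat(~recv) = {0, 2, 3, 4, 5, 7}
EG recv: greatest fixpoint, start Z0 = {1, 6}, keep only states in Sat with some successor in Z. Z1 = {1}; fixed.
Sat(EG recv) = {1}
A[~recv U EG recv]: least fixpoint, start Z0 = Sat(EG recv) = {1}, add states in Sat(~recv) with every successor in Z. Z1 = {1, 7}; fixed.
Sat(A[~recv U EG recv]) = {1, 7}
Sat(done -> A[~recv U EG recv]) = {0, 1, 2, 3, 5, 7}
Sat(EX (done -> A[~recv U EG recv])) = {s : some successor in {0, 1, 2, 3, 5, 7}} = {0, 1, 2, 3, 5, 7}
1 ∈ Sat(EX (done -> A[~recv U EG recv])) = {0, 1, 2, 3, 5, 7}, so the formula holds at 1.

Yes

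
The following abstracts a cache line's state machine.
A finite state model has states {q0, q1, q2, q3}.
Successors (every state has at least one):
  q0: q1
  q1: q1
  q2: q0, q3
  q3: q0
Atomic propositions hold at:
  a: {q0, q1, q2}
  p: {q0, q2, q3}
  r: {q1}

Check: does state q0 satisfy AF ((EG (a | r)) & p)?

Sat(a | r) = {q0, q1, q2}
EG (a | r): greatest fixpoint, start Z0 = {q0, q1, q2}, keep only states in Sat with some successor in Z. Already a fixed point.
Sat(EG (a | r)) = {q0, q1, q2}
Sat((EG (a | r)) & p) = {q0, q2}
AF ((EG (a | r)) & p): least fixpoint, start Z0 = {q0, q2}, add states with every successor in Z. Z1 = {q0, q2, q3}; fixed.
Sat(AF ((EG (a | r)) & p)) = {q0, q2, q3}
q0 ∈ Sat(AF ((EG (a | r)) & p)) = {q0, q2, q3}, so the formula holds at q0.

Yes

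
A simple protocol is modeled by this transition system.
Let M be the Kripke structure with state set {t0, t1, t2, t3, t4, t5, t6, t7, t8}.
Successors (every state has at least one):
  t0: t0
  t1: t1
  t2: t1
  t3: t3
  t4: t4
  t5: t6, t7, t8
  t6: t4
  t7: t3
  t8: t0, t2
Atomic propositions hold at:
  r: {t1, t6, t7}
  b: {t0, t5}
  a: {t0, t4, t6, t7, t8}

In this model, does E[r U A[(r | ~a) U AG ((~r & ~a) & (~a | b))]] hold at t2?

No

Sat(~a) = {t1, t2, t3, t5}
Sat(r | ~a) = {t1, t2, t3, t5, t6, t7}
Sat(~r) = {t0, t2, t3, t4, t5, t8}
Sat(~r & ~a) = {t2, t3, t5}
Sat(~a | b) = {t0, t1, t2, t3, t5}
Sat((~r & ~a) & (~a | b)) = {t2, t3, t5}
AG ((~r & ~a) & (~a | b)): greatest fixpoint, start Z0 = {t2, t3, t5}, keep only states in Sat with every successor in Z. Z1 = {t3}; fixed.
Sat(AG ((~r & ~a) & (~a | b))) = {t3}
A[(r | ~a) U AG ((~r & ~a) & (~a | b))]: least fixpoint, start Z0 = Sat(AG ((~r & ~a) & (~a | b))) = {t3}, add states in Sat(r | ~a) with every successor in Z. Z1 = {t3, t7}; fixed.
Sat(A[(r | ~a) U AG ((~r & ~a) & (~a | b))]) = {t3, t7}
E[r U A[(r | ~a) U AG ((~r & ~a) & (~a | b))]]: least fixpoint, start Z0 = Sat(A[(r | ~a) U AG ((~r & ~a) & (~a | b))]) = {t3, t7}, add states in Sat(r) with some successor in Z. Already a fixed point.
Sat(E[r U A[(r | ~a) U AG ((~r & ~a) & (~a | b))]]) = {t3, t7}
t2 ∉ Sat(E[r U A[(r | ~a) U AG ((~r & ~a) & (~a | b))]]) = {t3, t7}, so the formula does not hold at t2.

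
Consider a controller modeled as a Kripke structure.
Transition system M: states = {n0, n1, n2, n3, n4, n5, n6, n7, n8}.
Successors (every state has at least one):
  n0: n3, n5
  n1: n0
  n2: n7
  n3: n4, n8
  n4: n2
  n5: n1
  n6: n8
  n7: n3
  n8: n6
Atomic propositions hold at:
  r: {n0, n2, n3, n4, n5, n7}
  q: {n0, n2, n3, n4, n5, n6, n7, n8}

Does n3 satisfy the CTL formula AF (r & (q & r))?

Sat(q & r) = {n0, n2, n3, n4, n5, n7}
Sat(r & (q & r)) = {n0, n2, n3, n4, n5, n7}
AF (r & (q & r)): least fixpoint, start Z0 = {n0, n2, n3, n4, n5, n7}, add states with every successor in Z. Z1 = {n0, n1, n2, n3, n4, n5, n7}; fixed.
Sat(AF (r & (q & r))) = {n0, n1, n2, n3, n4, n5, n7}
n3 ∈ Sat(AF (r & (q & r))) = {n0, n1, n2, n3, n4, n5, n7}, so the formula holds at n3.

Yes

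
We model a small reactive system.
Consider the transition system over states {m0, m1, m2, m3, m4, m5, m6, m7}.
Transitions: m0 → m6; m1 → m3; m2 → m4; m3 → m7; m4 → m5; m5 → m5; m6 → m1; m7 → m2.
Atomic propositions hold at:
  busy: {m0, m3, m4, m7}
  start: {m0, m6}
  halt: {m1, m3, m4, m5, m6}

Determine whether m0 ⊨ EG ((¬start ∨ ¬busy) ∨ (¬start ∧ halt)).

No

Sat(¬start) = {m1, m2, m3, m4, m5, m7}
Sat(¬busy) = {m1, m2, m5, m6}
Sat(¬start ∨ ¬busy) = {m1, m2, m3, m4, m5, m6, m7}
Sat(¬start ∧ halt) = {m1, m3, m4, m5}
Sat((¬start ∨ ¬busy) ∨ (¬start ∧ halt)) = {m1, m2, m3, m4, m5, m6, m7}
EG ((¬start ∨ ¬busy) ∨ (¬start ∧ halt)): greatest fixpoint, start Z0 = {m1, m2, m3, m4, m5, m6, m7}, keep only states in Sat with some successor in Z. Already a fixed point.
Sat(EG ((¬start ∨ ¬busy) ∨ (¬start ∧ halt))) = {m1, m2, m3, m4, m5, m6, m7}
m0 ∉ Sat(EG ((¬start ∨ ¬busy) ∨ (¬start ∧ halt))) = {m1, m2, m3, m4, m5, m6, m7}, so the formula does not hold at m0.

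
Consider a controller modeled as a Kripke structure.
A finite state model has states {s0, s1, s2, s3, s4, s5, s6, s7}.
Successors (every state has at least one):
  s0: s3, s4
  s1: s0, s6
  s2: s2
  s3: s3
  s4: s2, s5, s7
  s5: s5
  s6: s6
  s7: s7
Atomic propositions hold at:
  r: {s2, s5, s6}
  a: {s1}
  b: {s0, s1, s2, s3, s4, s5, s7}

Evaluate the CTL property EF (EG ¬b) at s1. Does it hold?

Yes

Sat(¬b) = {s6}
EG ¬b: greatest fixpoint, start Z0 = {s6}, keep only states in Sat with some successor in Z. Already a fixed point.
Sat(EG ¬b) = {s6}
EF (EG ¬b): least fixpoint, start Z0 = {s6}, add states with some successor in Z. Z1 = {s1, s6}; fixed.
Sat(EF (EG ¬b)) = {s1, s6}
s1 ∈ Sat(EF (EG ¬b)) = {s1, s6}, so the formula holds at s1.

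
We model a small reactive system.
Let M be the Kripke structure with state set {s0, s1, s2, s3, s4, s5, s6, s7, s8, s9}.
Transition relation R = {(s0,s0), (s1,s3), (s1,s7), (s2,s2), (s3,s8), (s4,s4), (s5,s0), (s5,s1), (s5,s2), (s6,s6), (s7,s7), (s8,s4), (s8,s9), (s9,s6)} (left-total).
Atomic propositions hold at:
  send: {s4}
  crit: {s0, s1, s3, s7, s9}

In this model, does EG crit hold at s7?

EG crit: greatest fixpoint, start Z0 = {s0, s1, s3, s7, s9}, keep only states in Sat with some successor in Z. Z1 = {s0, s1, s7}; fixed.
Sat(EG crit) = {s0, s1, s7}
s7 ∈ Sat(EG crit) = {s0, s1, s7}, so the formula holds at s7.

Yes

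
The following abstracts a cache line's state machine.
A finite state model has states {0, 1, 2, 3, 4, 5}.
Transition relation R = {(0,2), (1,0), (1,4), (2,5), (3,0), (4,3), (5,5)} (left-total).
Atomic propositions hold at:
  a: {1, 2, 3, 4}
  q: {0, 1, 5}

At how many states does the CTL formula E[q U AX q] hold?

5

Sat(AX q) = {s : every successor in {0, 1, 5}} = {2, 3, 5}
E[q U AX q]: least fixpoint, start Z0 = Sat(AX q) = {2, 3, 5}, add states in Sat(q) with some successor in Z. Z1 = {0, 2, 3, 5}; Z2 = {0, 1, 2, 3, 5}; fixed.
Sat(E[q U AX q]) = {0, 1, 2, 3, 5}
|Sat(E[q U AX q])| = |{0, 1, 2, 3, 5}| = 5.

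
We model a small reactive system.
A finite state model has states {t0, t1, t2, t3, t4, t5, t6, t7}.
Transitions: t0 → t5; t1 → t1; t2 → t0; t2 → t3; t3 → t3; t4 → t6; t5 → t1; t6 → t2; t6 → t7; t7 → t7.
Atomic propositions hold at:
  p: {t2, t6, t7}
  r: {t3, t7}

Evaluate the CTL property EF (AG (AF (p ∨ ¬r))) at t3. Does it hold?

No

Sat(¬r) = {t0, t1, t2, t4, t5, t6}
Sat(p ∨ ¬r) = {t0, t1, t2, t4, t5, t6, t7}
AF (p ∨ ¬r): least fixpoint, start Z0 = {t0, t1, t2, t4, t5, t6, t7}, add states with every successor in Z. Already a fixed point.
Sat(AF (p ∨ ¬r)) = {t0, t1, t2, t4, t5, t6, t7}
AG (AF (p ∨ ¬r)): greatest fixpoint, start Z0 = {t0, t1, t2, t4, t5, t6, t7}, keep only states in Sat with every successor in Z. Z1 = {t0, t1, t4, t5, t6, t7}; Z2 = {t0, t1, t4, t5, t7}; Z3 = {t0, t1, t5, t7}; fixed.
Sat(AG (AF (p ∨ ¬r))) = {t0, t1, t5, t7}
EF (AG (AF (p ∨ ¬r))): least fixpoint, start Z0 = {t0, t1, t5, t7}, add states with some successor in Z. Z1 = {t0, t1, t2, t5, t6, t7}; Z2 = {t0, t1, t2, t4, t5, t6, t7}; fixed.
Sat(EF (AG (AF (p ∨ ¬r)))) = {t0, t1, t2, t4, t5, t6, t7}
t3 ∉ Sat(EF (AG (AF (p ∨ ¬r)))) = {t0, t1, t2, t4, t5, t6, t7}, so the formula does not hold at t3.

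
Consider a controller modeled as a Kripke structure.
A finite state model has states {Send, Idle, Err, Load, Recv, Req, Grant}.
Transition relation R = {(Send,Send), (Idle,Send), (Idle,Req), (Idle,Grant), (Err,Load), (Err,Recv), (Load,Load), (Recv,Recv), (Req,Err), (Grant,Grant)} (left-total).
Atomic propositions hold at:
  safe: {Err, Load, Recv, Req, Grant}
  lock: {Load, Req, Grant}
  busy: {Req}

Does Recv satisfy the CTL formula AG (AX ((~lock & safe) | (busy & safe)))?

Sat(~lock) = {Send, Idle, Err, Recv}
Sat(~lock & safe) = {Err, Recv}
Sat(busy & safe) = {Req}
Sat((~lock & safe) | (busy & safe)) = {Err, Recv, Req}
Sat(AX ((~lock & safe) | (busy & safe))) = {s : every successor in {Err, Recv, Req}} = {Recv, Req}
AG (AX ((~lock & safe) | (busy & safe))): greatest fixpoint, start Z0 = {Recv, Req}, keep only states in Sat with every successor in Z. Z1 = {Recv}; fixed.
Sat(AG (AX ((~lock & safe) | (busy & safe)))) = {Recv}
Recv ∈ Sat(AG (AX ((~lock & safe) | (busy & safe)))) = {Recv}, so the formula holds at Recv.

Yes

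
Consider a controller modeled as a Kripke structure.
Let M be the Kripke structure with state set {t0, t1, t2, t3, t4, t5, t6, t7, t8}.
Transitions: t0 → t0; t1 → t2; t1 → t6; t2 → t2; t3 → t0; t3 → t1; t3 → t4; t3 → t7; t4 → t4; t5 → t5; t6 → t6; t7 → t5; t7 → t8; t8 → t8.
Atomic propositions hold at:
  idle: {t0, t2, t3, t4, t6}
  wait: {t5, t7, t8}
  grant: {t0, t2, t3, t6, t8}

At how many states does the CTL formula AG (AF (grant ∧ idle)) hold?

Sat(grant ∧ idle) = {t0, t2, t3, t6}
AF (grant ∧ idle): least fixpoint, start Z0 = {t0, t2, t3, t6}, add states with every successor in Z. Z1 = {t0, t1, t2, t3, t6}; fixed.
Sat(AF (grant ∧ idle)) = {t0, t1, t2, t3, t6}
AG (AF (grant ∧ idle)): greatest fixpoint, start Z0 = {t0, t1, t2, t3, t6}, keep only states in Sat with every successor in Z. Z1 = {t0, t1, t2, t6}; fixed.
Sat(AG (AF (grant ∧ idle))) = {t0, t1, t2, t6}
|Sat(AG (AF (grant ∧ idle)))| = |{t0, t1, t2, t6}| = 4.

4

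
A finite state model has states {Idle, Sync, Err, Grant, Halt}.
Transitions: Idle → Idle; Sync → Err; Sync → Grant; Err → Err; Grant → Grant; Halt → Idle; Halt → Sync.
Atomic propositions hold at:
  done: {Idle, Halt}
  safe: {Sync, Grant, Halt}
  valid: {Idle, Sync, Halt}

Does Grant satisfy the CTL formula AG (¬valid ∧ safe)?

Sat(¬valid) = {Err, Grant}
Sat(¬valid ∧ safe) = {Grant}
AG (¬valid ∧ safe): greatest fixpoint, start Z0 = {Grant}, keep only states in Sat with every successor in Z. Already a fixed point.
Sat(AG (¬valid ∧ safe)) = {Grant}
Grant ∈ Sat(AG (¬valid ∧ safe)) = {Grant}, so the formula holds at Grant.

Yes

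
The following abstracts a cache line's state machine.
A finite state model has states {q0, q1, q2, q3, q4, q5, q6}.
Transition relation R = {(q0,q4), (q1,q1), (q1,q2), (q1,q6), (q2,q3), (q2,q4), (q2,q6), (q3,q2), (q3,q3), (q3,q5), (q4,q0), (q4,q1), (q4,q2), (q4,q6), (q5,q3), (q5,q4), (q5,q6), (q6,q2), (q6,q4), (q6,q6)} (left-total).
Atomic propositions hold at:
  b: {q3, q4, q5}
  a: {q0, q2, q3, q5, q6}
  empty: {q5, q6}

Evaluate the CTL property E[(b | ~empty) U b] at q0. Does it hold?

Yes

Sat(~empty) = {q0, q1, q2, q3, q4}
Sat(b | ~empty) = {q0, q1, q2, q3, q4, q5}
E[(b | ~empty) U b]: least fixpoint, start Z0 = Sat(b) = {q3, q4, q5}, add states in Sat(b | ~empty) with some successor in Z. Z1 = {q0, q2, q3, q4, q5}; Z2 = {q0, q1, q2, q3, q4, q5}; fixed.
Sat(E[(b | ~empty) U b]) = {q0, q1, q2, q3, q4, q5}
q0 ∈ Sat(E[(b | ~empty) U b]) = {q0, q1, q2, q3, q4, q5}, so the formula holds at q0.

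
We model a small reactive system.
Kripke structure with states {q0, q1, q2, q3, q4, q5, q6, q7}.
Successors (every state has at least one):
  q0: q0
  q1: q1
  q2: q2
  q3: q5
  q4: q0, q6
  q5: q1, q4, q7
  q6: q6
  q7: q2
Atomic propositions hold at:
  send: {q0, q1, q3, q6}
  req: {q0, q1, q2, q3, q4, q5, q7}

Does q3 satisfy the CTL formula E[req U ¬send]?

Sat(¬send) = {q2, q4, q5, q7}
E[req U ¬send]: least fixpoint, start Z0 = Sat(¬send) = {q2, q4, q5, q7}, add states in Sat(req) with some successor in Z. Z1 = {q2, q3, q4, q5, q7}; fixed.
Sat(E[req U ¬send]) = {q2, q3, q4, q5, q7}
q3 ∈ Sat(E[req U ¬send]) = {q2, q3, q4, q5, q7}, so the formula holds at q3.

Yes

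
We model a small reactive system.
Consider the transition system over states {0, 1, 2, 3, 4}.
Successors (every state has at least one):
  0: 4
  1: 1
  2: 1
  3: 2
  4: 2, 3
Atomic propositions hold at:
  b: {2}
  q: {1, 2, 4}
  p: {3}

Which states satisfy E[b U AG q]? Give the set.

{1, 2}

AG q: greatest fixpoint, start Z0 = {1, 2, 4}, keep only states in Sat with every successor in Z. Z1 = {1, 2}; fixed.
Sat(AG q) = {1, 2}
E[b U AG q]: least fixpoint, start Z0 = Sat(AG q) = {1, 2}, add states in Sat(b) with some successor in Z. Already a fixed point.
Sat(E[b U AG q]) = {1, 2}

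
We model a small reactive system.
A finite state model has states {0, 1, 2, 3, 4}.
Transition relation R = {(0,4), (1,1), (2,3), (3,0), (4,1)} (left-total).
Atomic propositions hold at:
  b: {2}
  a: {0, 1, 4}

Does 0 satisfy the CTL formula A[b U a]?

A[b U a]: least fixpoint, start Z0 = Sat(a) = {0, 1, 4}, add states in Sat(b) with every successor in Z. Already a fixed point.
Sat(A[b U a]) = {0, 1, 4}
0 ∈ Sat(A[b U a]) = {0, 1, 4}, so the formula holds at 0.

Yes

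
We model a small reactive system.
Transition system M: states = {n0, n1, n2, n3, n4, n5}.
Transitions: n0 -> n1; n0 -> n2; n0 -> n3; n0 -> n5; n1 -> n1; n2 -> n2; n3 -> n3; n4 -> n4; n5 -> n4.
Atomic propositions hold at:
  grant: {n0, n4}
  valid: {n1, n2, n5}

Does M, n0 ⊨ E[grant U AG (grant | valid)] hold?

Yes

Sat(grant | valid) = {n0, n1, n2, n4, n5}
AG (grant | valid): greatest fixpoint, start Z0 = {n0, n1, n2, n4, n5}, keep only states in Sat with every successor in Z. Z1 = {n1, n2, n4, n5}; fixed.
Sat(AG (grant | valid)) = {n1, n2, n4, n5}
E[grant U AG (grant | valid)]: least fixpoint, start Z0 = Sat(AG (grant | valid)) = {n1, n2, n4, n5}, add states in Sat(grant) with some successor in Z. Z1 = {n0, n1, n2, n4, n5}; fixed.
Sat(E[grant U AG (grant | valid)]) = {n0, n1, n2, n4, n5}
n0 ∈ Sat(E[grant U AG (grant | valid)]) = {n0, n1, n2, n4, n5}, so the formula holds at n0.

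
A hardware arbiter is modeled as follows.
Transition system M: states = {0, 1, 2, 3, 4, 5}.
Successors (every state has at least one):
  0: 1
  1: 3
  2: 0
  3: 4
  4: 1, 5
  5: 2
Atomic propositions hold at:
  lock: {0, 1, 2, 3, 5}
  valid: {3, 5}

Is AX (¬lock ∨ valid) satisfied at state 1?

Yes

Sat(¬lock) = {4}
Sat(¬lock ∨ valid) = {3, 4, 5}
Sat(AX (¬lock ∨ valid)) = {s : every successor in {3, 4, 5}} = {1, 3}
1 ∈ Sat(AX (¬lock ∨ valid)) = {1, 3}, so the formula holds at 1.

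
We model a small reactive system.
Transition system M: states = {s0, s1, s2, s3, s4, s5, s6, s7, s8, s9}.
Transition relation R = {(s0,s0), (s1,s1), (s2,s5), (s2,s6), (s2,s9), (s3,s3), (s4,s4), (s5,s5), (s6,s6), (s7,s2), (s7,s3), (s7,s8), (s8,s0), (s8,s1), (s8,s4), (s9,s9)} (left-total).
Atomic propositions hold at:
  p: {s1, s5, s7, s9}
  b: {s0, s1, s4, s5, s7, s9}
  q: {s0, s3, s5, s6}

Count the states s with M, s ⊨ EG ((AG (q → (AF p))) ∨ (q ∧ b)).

AF p: least fixpoint, start Z0 = {s1, s5, s7, s9}, add states with every successor in Z. Already a fixed point.
Sat(AF p) = {s1, s5, s7, s9}
Sat(q → (AF p)) = {s1, s2, s4, s5, s7, s8, s9}
AG (q → (AF p)): greatest fixpoint, start Z0 = {s1, s2, s4, s5, s7, s8, s9}, keep only states in Sat with every successor in Z. Z1 = {s1, s4, s5, s9}; fixed.
Sat(AG (q → (AF p))) = {s1, s4, s5, s9}
Sat(q ∧ b) = {s0, s5}
Sat((AG (q → (AF p))) ∨ (q ∧ b)) = {s0, s1, s4, s5, s9}
EG ((AG (q → (AF p))) ∨ (q ∧ b)): greatest fixpoint, start Z0 = {s0, s1, s4, s5, s9}, keep only states in Sat with some successor in Z. Already a fixed point.
Sat(EG ((AG (q → (AF p))) ∨ (q ∧ b))) = {s0, s1, s4, s5, s9}
|Sat(EG ((AG (q → (AF p))) ∨ (q ∧ b)))| = |{s0, s1, s4, s5, s9}| = 5.

5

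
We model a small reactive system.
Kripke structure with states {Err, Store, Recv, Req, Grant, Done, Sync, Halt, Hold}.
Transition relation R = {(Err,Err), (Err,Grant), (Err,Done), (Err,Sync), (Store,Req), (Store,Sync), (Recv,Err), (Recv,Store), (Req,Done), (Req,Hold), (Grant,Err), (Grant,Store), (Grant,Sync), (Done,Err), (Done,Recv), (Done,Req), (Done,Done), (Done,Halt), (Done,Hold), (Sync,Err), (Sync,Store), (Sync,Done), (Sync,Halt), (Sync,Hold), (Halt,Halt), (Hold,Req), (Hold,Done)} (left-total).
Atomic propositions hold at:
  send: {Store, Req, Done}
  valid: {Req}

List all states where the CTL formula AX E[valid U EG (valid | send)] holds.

Sat(valid | send) = {Store, Req, Done}
EG (valid | send): greatest fixpoint, start Z0 = {Store, Req, Done}, keep only states in Sat with some successor in Z. Already a fixed point.
Sat(EG (valid | send)) = {Store, Req, Done}
E[valid U EG (valid | send)]: least fixpoint, start Z0 = Sat(EG (valid | send)) = {Store, Req, Done}, add states in Sat(valid) with some successor in Z. Already a fixed point.
Sat(E[valid U EG (valid | send)]) = {Store, Req, Done}
Sat(AX E[valid U EG (valid | send)]) = {s : every successor in {Store, Req, Done}} = {Hold}

{Hold}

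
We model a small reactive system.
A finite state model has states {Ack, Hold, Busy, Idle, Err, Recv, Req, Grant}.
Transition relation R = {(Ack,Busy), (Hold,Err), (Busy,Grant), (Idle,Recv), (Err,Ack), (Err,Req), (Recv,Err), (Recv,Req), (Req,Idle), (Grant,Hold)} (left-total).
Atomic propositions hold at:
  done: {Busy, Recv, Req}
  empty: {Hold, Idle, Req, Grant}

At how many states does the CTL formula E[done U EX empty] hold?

Sat(EX empty) = {s : some successor in {Hold, Idle, Req, Grant}} = {Busy, Err, Recv, Req, Grant}
E[done U EX empty]: least fixpoint, start Z0 = Sat(EX empty) = {Busy, Err, Recv, Req, Grant}, add states in Sat(done) with some successor in Z. Already a fixed point.
Sat(E[done U EX empty]) = {Busy, Err, Recv, Req, Grant}
|Sat(E[done U EX empty])| = |{Busy, Err, Recv, Req, Grant}| = 5.

5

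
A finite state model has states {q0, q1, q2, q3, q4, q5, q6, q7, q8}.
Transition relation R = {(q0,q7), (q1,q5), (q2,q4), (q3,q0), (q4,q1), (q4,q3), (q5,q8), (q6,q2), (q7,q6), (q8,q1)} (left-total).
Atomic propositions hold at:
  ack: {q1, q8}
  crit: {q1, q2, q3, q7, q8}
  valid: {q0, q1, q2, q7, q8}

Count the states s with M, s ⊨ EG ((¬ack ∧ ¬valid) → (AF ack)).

3

Sat(¬ack) = {q0, q2, q3, q4, q5, q6, q7}
Sat(¬valid) = {q3, q4, q5, q6}
Sat(¬ack ∧ ¬valid) = {q3, q4, q5, q6}
AF ack: least fixpoint, start Z0 = {q1, q8}, add states with every successor in Z. Z1 = {q1, q5, q8}; fixed.
Sat(AF ack) = {q1, q5, q8}
Sat((¬ack ∧ ¬valid) → (AF ack)) = {q0, q1, q2, q5, q7, q8}
EG ((¬ack ∧ ¬valid) → (AF ack)): greatest fixpoint, start Z0 = {q0, q1, q2, q5, q7, q8}, keep only states in Sat with some successor in Z. Z1 = {q0, q1, q5, q8}; Z2 = {q1, q5, q8}; fixed.
Sat(EG ((¬ack ∧ ¬valid) → (AF ack))) = {q1, q5, q8}
|Sat(EG ((¬ack ∧ ¬valid) → (AF ack)))| = |{q1, q5, q8}| = 3.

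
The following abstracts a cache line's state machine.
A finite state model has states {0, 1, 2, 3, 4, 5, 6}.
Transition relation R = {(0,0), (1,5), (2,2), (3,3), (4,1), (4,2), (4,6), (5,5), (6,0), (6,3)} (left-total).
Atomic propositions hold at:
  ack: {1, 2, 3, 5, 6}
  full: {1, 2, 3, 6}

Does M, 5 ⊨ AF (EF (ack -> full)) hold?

No

Sat(ack -> full) = {0, 1, 2, 3, 4, 6}
EF (ack -> full): least fixpoint, start Z0 = {0, 1, 2, 3, 4, 6}, add states with some successor in Z. Already a fixed point.
Sat(EF (ack -> full)) = {0, 1, 2, 3, 4, 6}
AF (EF (ack -> full)): least fixpoint, start Z0 = {0, 1, 2, 3, 4, 6}, add states with every successor in Z. Already a fixed point.
Sat(AF (EF (ack -> full))) = {0, 1, 2, 3, 4, 6}
5 ∉ Sat(AF (EF (ack -> full))) = {0, 1, 2, 3, 4, 6}, so the formula does not hold at 5.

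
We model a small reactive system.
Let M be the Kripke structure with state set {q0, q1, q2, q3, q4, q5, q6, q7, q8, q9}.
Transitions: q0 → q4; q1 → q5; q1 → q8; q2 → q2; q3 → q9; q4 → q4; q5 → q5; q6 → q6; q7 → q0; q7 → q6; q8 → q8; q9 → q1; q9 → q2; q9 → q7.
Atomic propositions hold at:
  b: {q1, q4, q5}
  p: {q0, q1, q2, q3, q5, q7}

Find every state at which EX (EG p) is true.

EG p: greatest fixpoint, start Z0 = {q0, q1, q2, q3, q5, q7}, keep only states in Sat with some successor in Z. Z1 = {q1, q2, q5, q7}; Z2 = {q1, q2, q5}; fixed.
Sat(EG p) = {q1, q2, q5}
Sat(EX (EG p)) = {s : some successor in {q1, q2, q5}} = {q1, q2, q5, q9}

{q1, q2, q5, q9}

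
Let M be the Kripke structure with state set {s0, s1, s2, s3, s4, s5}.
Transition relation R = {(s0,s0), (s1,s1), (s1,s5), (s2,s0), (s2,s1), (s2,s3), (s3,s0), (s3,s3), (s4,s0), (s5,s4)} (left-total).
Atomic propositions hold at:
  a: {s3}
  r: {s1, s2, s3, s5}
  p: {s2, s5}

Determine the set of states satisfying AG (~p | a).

{s0, s3, s4}

Sat(~p) = {s0, s1, s3, s4}
Sat(~p | a) = {s0, s1, s3, s4}
AG (~p | a): greatest fixpoint, start Z0 = {s0, s1, s3, s4}, keep only states in Sat with every successor in Z. Z1 = {s0, s3, s4}; fixed.
Sat(AG (~p | a)) = {s0, s3, s4}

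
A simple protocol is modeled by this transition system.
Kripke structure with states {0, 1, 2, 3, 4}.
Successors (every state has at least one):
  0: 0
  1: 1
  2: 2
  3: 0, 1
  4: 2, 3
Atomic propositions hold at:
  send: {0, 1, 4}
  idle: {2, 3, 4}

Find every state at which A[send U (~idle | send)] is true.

{0, 1, 4}

Sat(~idle) = {0, 1}
Sat(~idle | send) = {0, 1, 4}
A[send U (~idle | send)]: least fixpoint, start Z0 = Sat((~idle | send)) = {0, 1, 4}, add states in Sat(send) with every successor in Z. Already a fixed point.
Sat(A[send U (~idle | send)]) = {0, 1, 4}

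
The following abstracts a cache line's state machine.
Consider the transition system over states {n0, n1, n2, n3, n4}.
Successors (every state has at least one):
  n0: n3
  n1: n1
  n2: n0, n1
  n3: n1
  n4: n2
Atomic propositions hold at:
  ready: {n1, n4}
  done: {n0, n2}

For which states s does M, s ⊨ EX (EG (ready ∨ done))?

Sat(ready ∨ done) = {n0, n1, n2, n4}
EG (ready ∨ done): greatest fixpoint, start Z0 = {n0, n1, n2, n4}, keep only states in Sat with some successor in Z. Z1 = {n1, n2, n4}; fixed.
Sat(EG (ready ∨ done)) = {n1, n2, n4}
Sat(EX (EG (ready ∨ done))) = {s : some successor in {n1, n2, n4}} = {n1, n2, n3, n4}

{n1, n2, n3, n4}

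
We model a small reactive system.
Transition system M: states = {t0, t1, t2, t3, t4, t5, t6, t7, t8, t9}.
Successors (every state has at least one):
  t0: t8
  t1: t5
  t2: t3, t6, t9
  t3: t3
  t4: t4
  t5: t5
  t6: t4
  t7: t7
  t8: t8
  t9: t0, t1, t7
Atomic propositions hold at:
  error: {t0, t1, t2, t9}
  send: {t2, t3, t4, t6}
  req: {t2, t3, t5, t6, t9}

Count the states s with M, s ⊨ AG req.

AG req: greatest fixpoint, start Z0 = {t2, t3, t5, t6, t9}, keep only states in Sat with every successor in Z. Z1 = {t2, t3, t5}; Z2 = {t3, t5}; fixed.
Sat(AG req) = {t3, t5}
|Sat(AG req)| = |{t3, t5}| = 2.

2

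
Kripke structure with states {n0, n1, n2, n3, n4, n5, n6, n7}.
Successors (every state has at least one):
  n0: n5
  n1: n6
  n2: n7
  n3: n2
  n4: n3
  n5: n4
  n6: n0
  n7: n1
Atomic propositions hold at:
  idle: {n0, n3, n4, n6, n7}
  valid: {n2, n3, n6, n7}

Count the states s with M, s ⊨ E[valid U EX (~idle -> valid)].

7

Sat(~idle) = {n1, n2, n5}
Sat(~idle -> valid) = {n0, n2, n3, n4, n6, n7}
Sat(EX (~idle -> valid)) = {s : some successor in {n0, n2, n3, n4, n6, n7}} = {n1, n2, n3, n4, n5, n6}
E[valid U EX (~idle -> valid)]: least fixpoint, start Z0 = Sat(EX (~idle -> valid)) = {n1, n2, n3, n4, n5, n6}, add states in Sat(valid) with some successor in Z. Z1 = {n1, n2, n3, n4, n5, n6, n7}; fixed.
Sat(E[valid U EX (~idle -> valid)]) = {n1, n2, n3, n4, n5, n6, n7}
|Sat(E[valid U EX (~idle -> valid)])| = |{n1, n2, n3, n4, n5, n6, n7}| = 7.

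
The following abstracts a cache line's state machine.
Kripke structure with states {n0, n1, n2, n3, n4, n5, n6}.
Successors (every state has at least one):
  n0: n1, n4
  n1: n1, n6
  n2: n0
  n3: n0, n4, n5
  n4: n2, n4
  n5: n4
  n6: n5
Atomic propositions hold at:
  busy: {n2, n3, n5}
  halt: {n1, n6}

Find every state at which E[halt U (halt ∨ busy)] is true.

{n1, n2, n3, n5, n6}

Sat(halt ∨ busy) = {n1, n2, n3, n5, n6}
E[halt U (halt ∨ busy)]: least fixpoint, start Z0 = Sat((halt ∨ busy)) = {n1, n2, n3, n5, n6}, add states in Sat(halt) with some successor in Z. Already a fixed point.
Sat(E[halt U (halt ∨ busy)]) = {n1, n2, n3, n5, n6}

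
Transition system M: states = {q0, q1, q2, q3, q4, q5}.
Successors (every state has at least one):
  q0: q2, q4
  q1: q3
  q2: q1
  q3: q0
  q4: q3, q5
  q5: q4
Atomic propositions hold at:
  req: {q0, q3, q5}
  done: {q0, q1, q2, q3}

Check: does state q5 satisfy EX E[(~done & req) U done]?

Sat(~done) = {q4, q5}
Sat(~done & req) = {q5}
E[(~done & req) U done]: least fixpoint, start Z0 = Sat(done) = {q0, q1, q2, q3}, add states in Sat(~done & req) with some successor in Z. Already a fixed point.
Sat(E[(~done & req) U done]) = {q0, q1, q2, q3}
Sat(EX E[(~done & req) U done]) = {s : some successor in {q0, q1, q2, q3}} = {q0, q1, q2, q3, q4}
q5 ∉ Sat(EX E[(~done & req) U done]) = {q0, q1, q2, q3, q4}, so the formula does not hold at q5.

No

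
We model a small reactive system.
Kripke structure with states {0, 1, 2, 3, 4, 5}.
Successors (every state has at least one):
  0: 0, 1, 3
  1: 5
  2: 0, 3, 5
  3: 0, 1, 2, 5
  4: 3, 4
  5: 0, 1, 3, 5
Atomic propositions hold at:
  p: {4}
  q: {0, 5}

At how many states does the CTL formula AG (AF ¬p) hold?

Sat(¬p) = {0, 1, 2, 3, 5}
AF ¬p: least fixpoint, start Z0 = {0, 1, 2, 3, 5}, add states with every successor in Z. Already a fixed point.
Sat(AF ¬p) = {0, 1, 2, 3, 5}
AG (AF ¬p): greatest fixpoint, start Z0 = {0, 1, 2, 3, 5}, keep only states in Sat with every successor in Z. Already a fixed point.
Sat(AG (AF ¬p)) = {0, 1, 2, 3, 5}
|Sat(AG (AF ¬p))| = |{0, 1, 2, 3, 5}| = 5.

5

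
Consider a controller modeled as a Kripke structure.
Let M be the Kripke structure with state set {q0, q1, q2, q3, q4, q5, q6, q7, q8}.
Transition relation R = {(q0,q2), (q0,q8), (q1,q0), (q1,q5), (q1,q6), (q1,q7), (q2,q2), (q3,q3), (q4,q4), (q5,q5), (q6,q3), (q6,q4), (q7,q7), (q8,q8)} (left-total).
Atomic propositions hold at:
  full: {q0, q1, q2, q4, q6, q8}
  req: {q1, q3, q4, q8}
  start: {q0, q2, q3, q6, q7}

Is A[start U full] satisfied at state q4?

Yes

A[start U full]: least fixpoint, start Z0 = Sat(full) = {q0, q1, q2, q4, q6, q8}, add states in Sat(start) with every successor in Z. Already a fixed point.
Sat(A[start U full]) = {q0, q1, q2, q4, q6, q8}
q4 ∈ Sat(A[start U full]) = {q0, q1, q2, q4, q6, q8}, so the formula holds at q4.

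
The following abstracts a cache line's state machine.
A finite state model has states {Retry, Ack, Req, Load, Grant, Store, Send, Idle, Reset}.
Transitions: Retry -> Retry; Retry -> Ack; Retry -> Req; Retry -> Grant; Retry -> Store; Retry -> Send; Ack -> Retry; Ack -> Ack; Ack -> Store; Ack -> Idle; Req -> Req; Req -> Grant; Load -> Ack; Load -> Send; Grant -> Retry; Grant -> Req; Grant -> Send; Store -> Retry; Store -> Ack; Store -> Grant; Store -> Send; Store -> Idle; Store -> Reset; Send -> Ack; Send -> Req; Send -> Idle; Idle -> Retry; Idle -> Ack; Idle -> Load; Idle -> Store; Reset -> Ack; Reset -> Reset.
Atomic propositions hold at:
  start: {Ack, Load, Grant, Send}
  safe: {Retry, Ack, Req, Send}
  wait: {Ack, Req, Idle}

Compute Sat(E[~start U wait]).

Sat(~start) = {Retry, Req, Store, Idle, Reset}
E[~start U wait]: least fixpoint, start Z0 = Sat(wait) = {Ack, Req, Idle}, add states in Sat(~start) with some successor in Z. Z1 = {Retry, Ack, Req, Store, Idle, Reset}; fixed.
Sat(E[~start U wait]) = {Retry, Ack, Req, Store, Idle, Reset}

{Retry, Ack, Req, Store, Idle, Reset}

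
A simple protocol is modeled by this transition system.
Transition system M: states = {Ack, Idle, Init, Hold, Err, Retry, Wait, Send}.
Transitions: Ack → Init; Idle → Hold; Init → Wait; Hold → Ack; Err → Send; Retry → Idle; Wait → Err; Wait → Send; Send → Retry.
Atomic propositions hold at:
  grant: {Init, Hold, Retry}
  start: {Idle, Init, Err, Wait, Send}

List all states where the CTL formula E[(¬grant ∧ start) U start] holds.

Sat(¬grant) = {Ack, Idle, Err, Wait, Send}
Sat(¬grant ∧ start) = {Idle, Err, Wait, Send}
E[(¬grant ∧ start) U start]: least fixpoint, start Z0 = Sat(start) = {Idle, Init, Err, Wait, Send}, add states in Sat(¬grant ∧ start) with some successor in Z. Already a fixed point.
Sat(E[(¬grant ∧ start) U start]) = {Idle, Init, Err, Wait, Send}

{Idle, Init, Err, Wait, Send}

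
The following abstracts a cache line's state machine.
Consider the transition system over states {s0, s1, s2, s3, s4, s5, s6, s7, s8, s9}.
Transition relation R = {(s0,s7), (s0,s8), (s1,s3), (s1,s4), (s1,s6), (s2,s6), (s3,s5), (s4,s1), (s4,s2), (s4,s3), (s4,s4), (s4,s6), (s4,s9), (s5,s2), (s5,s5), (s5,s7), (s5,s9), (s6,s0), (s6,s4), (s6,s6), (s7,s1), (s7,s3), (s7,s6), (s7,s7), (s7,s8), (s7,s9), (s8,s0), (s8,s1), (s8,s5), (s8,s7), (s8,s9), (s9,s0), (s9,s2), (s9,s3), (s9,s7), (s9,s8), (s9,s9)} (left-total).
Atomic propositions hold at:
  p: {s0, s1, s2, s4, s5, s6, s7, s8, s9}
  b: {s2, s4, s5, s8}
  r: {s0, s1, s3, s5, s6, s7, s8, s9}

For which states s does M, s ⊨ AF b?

AF b: least fixpoint, start Z0 = {s2, s4, s5, s8}, add states with every successor in Z. Z1 = {s2, s3, s4, s5, s8}; fixed.
Sat(AF b) = {s2, s3, s4, s5, s8}

{s2, s3, s4, s5, s8}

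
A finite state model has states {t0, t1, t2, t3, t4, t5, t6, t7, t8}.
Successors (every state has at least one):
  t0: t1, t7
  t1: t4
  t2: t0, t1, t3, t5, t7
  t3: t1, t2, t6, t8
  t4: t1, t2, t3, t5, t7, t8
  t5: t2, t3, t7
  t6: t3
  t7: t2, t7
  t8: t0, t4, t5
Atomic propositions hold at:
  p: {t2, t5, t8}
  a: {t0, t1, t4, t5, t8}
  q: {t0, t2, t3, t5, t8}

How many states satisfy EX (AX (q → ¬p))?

Sat(¬p) = {t0, t1, t3, t4, t6, t7}
Sat(q → ¬p) = {t0, t1, t3, t4, t6, t7}
Sat(AX (q → ¬p)) = {s : every successor in {t0, t1, t3, t4, t6, t7}} = {t0, t1, t6}
Sat(EX (AX (q → ¬p))) = {s : some successor in {t0, t1, t6}} = {t0, t2, t3, t4, t8}
|Sat(EX (AX (q → ¬p)))| = |{t0, t2, t3, t4, t8}| = 5.

5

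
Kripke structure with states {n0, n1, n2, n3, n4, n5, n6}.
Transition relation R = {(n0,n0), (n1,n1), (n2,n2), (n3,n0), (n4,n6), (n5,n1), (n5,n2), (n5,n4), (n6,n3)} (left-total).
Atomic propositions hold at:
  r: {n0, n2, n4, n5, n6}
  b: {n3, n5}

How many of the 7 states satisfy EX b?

1

Sat(EX b) = {s : some successor in {n3, n5}} = {n6}
|Sat(EX b)| = |{n6}| = 1.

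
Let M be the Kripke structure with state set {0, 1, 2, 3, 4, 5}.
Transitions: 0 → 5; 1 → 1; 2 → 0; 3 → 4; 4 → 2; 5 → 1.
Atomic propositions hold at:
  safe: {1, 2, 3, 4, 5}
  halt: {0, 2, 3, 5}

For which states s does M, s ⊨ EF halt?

EF halt: least fixpoint, start Z0 = {0, 2, 3, 5}, add states with some successor in Z. Z1 = {0, 2, 3, 4, 5}; fixed.
Sat(EF halt) = {0, 2, 3, 4, 5}

{0, 2, 3, 4, 5}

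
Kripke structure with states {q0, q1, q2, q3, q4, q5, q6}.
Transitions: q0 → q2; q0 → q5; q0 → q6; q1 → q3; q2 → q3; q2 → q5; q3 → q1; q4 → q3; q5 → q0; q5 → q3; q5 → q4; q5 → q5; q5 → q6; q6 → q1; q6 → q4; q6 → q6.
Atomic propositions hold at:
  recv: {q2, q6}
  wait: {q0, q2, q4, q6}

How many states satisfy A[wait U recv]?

2

A[wait U recv]: least fixpoint, start Z0 = Sat(recv) = {q2, q6}, add states in Sat(wait) with every successor in Z. Already a fixed point.
Sat(A[wait U recv]) = {q2, q6}
|Sat(A[wait U recv])| = |{q2, q6}| = 2.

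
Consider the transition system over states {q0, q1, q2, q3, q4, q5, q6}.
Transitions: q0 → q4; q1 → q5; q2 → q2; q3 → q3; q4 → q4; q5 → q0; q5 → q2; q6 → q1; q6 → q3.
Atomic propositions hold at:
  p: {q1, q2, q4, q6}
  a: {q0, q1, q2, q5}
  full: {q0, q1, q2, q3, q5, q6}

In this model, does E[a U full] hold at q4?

No

E[a U full]: least fixpoint, start Z0 = Sat(full) = {q0, q1, q2, q3, q5, q6}, add states in Sat(a) with some successor in Z. Already a fixed point.
Sat(E[a U full]) = {q0, q1, q2, q3, q5, q6}
q4 ∉ Sat(E[a U full]) = {q0, q1, q2, q3, q5, q6}, so the formula does not hold at q4.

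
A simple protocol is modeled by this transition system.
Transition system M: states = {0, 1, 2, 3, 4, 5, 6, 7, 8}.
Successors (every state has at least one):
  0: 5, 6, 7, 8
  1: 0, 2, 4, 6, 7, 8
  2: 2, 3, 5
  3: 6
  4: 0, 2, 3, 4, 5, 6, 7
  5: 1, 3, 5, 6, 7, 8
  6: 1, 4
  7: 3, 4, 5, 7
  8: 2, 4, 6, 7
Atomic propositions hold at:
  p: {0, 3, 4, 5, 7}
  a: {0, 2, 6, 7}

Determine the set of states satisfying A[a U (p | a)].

Sat(p | a) = {0, 2, 3, 4, 5, 6, 7}
A[a U (p | a)]: least fixpoint, start Z0 = Sat((p | a)) = {0, 2, 3, 4, 5, 6, 7}, add states in Sat(a) with every successor in Z. Already a fixed point.
Sat(A[a U (p | a)]) = {0, 2, 3, 4, 5, 6, 7}

{0, 2, 3, 4, 5, 6, 7}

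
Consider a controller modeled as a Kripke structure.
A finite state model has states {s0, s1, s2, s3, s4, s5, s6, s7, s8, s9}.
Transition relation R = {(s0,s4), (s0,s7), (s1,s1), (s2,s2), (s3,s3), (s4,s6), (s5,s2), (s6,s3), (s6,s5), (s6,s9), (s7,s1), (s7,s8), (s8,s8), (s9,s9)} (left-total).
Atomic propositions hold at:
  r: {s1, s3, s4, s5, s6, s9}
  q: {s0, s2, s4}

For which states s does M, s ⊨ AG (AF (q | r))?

{s1, s2, s3, s4, s5, s6, s9}

Sat(q | r) = {s0, s1, s2, s3, s4, s5, s6, s9}
AF (q | r): least fixpoint, start Z0 = {s0, s1, s2, s3, s4, s5, s6, s9}, add states with every successor in Z. Already a fixed point.
Sat(AF (q | r)) = {s0, s1, s2, s3, s4, s5, s6, s9}
AG (AF (q | r)): greatest fixpoint, start Z0 = {s0, s1, s2, s3, s4, s5, s6, s9}, keep only states in Sat with every successor in Z. Z1 = {s1, s2, s3, s4, s5, s6, s9}; fixed.
Sat(AG (AF (q | r))) = {s1, s2, s3, s4, s5, s6, s9}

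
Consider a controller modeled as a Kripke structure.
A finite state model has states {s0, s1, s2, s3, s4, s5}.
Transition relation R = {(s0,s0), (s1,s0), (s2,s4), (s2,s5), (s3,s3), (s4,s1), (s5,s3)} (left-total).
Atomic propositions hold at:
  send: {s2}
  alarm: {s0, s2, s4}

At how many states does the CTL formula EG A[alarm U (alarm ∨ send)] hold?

1

Sat(alarm ∨ send) = {s0, s2, s4}
A[alarm U (alarm ∨ send)]: least fixpoint, start Z0 = Sat((alarm ∨ send)) = {s0, s2, s4}, add states in Sat(alarm) with every successor in Z. Already a fixed point.
Sat(A[alarm U (alarm ∨ send)]) = {s0, s2, s4}
EG A[alarm U (alarm ∨ send)]: greatest fixpoint, start Z0 = {s0, s2, s4}, keep only states in Sat with some successor in Z. Z1 = {s0, s2}; Z2 = {s0}; fixed.
Sat(EG A[alarm U (alarm ∨ send)]) = {s0}
|Sat(EG A[alarm U (alarm ∨ send)])| = |{s0}| = 1.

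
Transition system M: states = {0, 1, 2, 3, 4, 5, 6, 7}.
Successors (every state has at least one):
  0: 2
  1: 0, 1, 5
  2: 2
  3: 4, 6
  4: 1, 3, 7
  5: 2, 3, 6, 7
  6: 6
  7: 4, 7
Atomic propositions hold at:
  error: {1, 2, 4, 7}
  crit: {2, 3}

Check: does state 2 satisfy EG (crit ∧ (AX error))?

Sat(AX error) = {s : every successor in {1, 2, 4, 7}} = {0, 2, 7}
Sat(crit ∧ (AX error)) = {2}
EG (crit ∧ (AX error)): greatest fixpoint, start Z0 = {2}, keep only states in Sat with some successor in Z. Already a fixed point.
Sat(EG (crit ∧ (AX error))) = {2}
2 ∈ Sat(EG (crit ∧ (AX error))) = {2}, so the formula holds at 2.

Yes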